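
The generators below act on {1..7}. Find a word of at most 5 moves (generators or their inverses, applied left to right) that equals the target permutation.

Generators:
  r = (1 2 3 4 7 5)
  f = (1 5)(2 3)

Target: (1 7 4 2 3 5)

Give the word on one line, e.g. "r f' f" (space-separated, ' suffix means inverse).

  after f': (1 5)(2 3)
  after r': (1 7 4 3)
  after f: (1 7 4 2 3 5)

f' r' f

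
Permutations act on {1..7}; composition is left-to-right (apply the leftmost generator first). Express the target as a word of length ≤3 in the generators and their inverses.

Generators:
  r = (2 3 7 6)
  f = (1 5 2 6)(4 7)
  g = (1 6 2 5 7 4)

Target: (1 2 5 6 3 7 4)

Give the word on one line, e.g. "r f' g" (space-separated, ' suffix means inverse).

g r

  after g: (1 6 2 5 7 4)
  after r: (1 2 5 6 3 7 4)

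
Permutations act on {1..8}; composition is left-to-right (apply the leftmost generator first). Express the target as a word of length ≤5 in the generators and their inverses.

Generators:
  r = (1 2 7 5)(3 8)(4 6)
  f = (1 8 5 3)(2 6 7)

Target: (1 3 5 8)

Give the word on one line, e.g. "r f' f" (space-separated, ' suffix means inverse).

f f f

  after f: (1 8 5 3)(2 6 7)
  after f: (1 5)(2 7 6)(3 8)
  after f: (1 3 5 8)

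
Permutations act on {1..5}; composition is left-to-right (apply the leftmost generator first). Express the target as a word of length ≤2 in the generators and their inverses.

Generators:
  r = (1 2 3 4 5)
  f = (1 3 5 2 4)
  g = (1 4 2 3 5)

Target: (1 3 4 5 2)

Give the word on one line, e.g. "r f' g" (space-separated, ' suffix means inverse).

  after g': (1 5 3 2 4)
  after g': (1 3 4 5 2)

g' g'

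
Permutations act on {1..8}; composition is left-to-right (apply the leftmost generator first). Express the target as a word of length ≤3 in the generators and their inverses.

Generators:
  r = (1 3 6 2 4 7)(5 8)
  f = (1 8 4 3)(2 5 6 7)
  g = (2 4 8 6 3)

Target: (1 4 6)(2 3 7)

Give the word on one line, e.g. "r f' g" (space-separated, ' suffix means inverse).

  after r': (1 7 4 2 6 3)(5 8)
  after r': (1 4 6)(2 3 7)

r' r'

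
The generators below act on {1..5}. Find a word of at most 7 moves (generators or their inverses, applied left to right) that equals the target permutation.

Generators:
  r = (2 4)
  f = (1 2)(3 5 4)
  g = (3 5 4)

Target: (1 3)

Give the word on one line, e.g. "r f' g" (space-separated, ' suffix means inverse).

f g r f' g'

  after f: (1 2)(3 5 4)
  after g: (1 2)(3 4 5)
  after r: (1 4 5 3 2)
  after f': (1 5 4 3)
  after g': (1 3)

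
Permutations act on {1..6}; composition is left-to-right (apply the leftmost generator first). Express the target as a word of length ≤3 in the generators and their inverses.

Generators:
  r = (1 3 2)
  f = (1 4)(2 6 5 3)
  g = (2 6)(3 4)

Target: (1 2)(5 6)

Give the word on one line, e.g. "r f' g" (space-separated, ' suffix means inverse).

  after f': (1 4)(2 3 5 6)
  after g': (1 3 5 2 4)
  after f: (1 2)(5 6)

f' g' f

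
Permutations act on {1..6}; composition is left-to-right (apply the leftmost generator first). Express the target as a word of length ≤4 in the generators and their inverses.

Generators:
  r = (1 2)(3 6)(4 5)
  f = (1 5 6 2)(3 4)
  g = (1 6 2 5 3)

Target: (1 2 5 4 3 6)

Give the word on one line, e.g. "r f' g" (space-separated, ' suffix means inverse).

  after f: (1 5 6 2)(3 4)
  after g': (1 2 3 4 5)
  after f: (2 4 6)
  after r': (1 2 5 4 3 6)

f g' f r'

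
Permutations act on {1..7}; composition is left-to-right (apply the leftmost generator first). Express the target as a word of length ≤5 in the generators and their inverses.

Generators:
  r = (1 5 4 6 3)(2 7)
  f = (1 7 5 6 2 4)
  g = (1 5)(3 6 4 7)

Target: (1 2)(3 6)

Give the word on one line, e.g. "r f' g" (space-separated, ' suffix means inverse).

  after f': (1 4 2 6 5 7)
  after f': (1 2 5)(4 6 7)
  after g: (1 2)(3 6)

f' f' g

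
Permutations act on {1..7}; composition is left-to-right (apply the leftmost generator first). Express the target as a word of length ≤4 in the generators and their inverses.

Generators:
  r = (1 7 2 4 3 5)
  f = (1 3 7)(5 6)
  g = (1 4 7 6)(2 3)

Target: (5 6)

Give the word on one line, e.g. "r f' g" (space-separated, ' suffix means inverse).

  after f: (1 3 7)(5 6)
  after f: (1 7 3)
  after f: (5 6)

f f f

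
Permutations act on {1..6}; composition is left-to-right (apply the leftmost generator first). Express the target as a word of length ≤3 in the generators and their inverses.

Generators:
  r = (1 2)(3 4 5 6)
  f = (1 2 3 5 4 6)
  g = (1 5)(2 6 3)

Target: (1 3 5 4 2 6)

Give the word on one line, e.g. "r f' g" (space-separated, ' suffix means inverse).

  after r: (1 2)(3 4 5 6)
  after g: (1 6 2 5 3 4)
  after r: (1 3 5 4 2 6)

r g r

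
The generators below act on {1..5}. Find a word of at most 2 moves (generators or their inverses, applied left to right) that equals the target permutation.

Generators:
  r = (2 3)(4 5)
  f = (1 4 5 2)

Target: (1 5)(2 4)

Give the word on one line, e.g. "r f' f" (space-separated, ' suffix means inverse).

  after f: (1 4 5 2)
  after f: (1 5)(2 4)

f f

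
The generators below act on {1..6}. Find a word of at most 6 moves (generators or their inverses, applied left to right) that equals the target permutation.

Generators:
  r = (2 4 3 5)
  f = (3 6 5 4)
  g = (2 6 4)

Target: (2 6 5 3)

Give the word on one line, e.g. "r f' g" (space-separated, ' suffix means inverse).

f' r f' r' f

  after f': (3 4 5 6)
  after r: (2 4)(5 6)
  after f': (2 5 3 4)
  after r': (2 3)(4 5)
  after f: (2 6 5 3)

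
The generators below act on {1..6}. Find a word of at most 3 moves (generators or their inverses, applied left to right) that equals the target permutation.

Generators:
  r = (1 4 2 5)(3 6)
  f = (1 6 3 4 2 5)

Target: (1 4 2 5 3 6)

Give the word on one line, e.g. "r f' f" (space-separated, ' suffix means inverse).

r f r'

  after r: (1 4 2 5)(3 6)
  after f: (1 2)(4 5 6)
  after r': (1 4 2 5 3 6)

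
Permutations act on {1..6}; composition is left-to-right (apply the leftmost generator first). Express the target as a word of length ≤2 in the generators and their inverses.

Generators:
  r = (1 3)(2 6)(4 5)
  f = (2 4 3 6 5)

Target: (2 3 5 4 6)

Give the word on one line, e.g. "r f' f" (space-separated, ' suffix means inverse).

f f

  after f: (2 4 3 6 5)
  after f: (2 3 5 4 6)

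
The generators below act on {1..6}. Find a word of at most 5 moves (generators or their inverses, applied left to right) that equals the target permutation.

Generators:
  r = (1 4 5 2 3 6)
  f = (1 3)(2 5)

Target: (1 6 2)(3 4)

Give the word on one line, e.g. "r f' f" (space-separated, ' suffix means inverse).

r f' r' f r

  after r: (1 4 5 2 3 6)
  after f': (1 4 2)(3 6)
  after r': (2 6)(4 5)
  after f: (1 3)(2 6 5 4)
  after r: (1 6 2)(3 4)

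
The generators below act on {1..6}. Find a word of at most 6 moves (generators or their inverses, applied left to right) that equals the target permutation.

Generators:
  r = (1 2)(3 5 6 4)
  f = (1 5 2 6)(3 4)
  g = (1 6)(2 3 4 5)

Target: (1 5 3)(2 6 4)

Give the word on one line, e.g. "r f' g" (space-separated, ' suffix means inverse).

r' r' f' f' f'

  after r': (1 2)(3 4 6 5)
  after r': (3 6)(4 5)
  after f': (1 6 4)(2 5 3)
  after f': (1 2)(3 5 4 6)
  after f': (1 5 3)(2 6 4)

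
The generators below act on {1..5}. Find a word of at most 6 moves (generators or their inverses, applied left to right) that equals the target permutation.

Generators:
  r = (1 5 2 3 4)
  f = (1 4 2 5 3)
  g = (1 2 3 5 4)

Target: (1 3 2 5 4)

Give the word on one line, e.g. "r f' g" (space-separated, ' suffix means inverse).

r f' f' r'

  after r: (1 5 2 3 4)
  after f': (1 2 5 4 3)
  after f': (1 4 5)
  after r': (1 3 2 5 4)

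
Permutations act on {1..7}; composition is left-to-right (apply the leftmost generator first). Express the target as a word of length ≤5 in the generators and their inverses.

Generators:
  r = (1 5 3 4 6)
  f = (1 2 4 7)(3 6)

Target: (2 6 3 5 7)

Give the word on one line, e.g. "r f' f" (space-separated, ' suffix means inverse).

  after f': (1 7 4 2)(3 6)
  after r: (1 7 6 4 2 5 3)
  after r: (1 7)(2 3 5 4)
  after f: (2 6 3 5 7)

f' r r f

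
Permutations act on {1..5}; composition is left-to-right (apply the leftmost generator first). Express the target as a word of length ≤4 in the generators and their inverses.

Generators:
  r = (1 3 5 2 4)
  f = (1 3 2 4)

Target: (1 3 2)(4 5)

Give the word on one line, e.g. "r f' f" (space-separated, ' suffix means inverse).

r' r' f'

  after r': (1 4 2 5 3)
  after r': (1 2 3 4 5)
  after f': (1 3 2)(4 5)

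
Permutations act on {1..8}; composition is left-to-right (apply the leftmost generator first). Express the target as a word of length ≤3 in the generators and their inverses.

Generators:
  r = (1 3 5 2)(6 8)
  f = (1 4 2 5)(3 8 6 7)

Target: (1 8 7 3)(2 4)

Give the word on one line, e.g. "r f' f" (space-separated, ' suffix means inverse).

r f

  after r: (1 3 5 2)(6 8)
  after f: (1 8 7 3)(2 4)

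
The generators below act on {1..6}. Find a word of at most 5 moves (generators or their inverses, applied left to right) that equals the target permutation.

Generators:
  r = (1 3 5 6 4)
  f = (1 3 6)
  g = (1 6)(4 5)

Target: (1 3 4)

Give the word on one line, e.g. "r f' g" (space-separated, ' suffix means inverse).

f' r g' f' r'

  after f': (1 6 3)
  after r: (1 4)(5 6)
  after g': (1 5)(4 6)
  after f': (1 5 6 4 3)
  after r': (1 3 4)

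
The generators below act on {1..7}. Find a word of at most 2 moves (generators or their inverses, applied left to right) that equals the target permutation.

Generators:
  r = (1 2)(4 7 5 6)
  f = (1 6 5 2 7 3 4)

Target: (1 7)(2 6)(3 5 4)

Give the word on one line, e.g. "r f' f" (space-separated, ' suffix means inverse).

f' r

  after f': (1 4 3 7 2 5 6)
  after r: (1 7)(2 6)(3 5 4)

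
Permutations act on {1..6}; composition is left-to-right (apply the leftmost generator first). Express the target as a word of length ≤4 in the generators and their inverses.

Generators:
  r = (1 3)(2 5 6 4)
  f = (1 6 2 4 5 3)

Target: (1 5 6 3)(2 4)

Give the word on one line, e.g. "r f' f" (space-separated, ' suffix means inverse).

f r f

  after f: (1 6 2 4 5 3)
  after r: (1 4 6 5)
  after f: (1 5 6 3)(2 4)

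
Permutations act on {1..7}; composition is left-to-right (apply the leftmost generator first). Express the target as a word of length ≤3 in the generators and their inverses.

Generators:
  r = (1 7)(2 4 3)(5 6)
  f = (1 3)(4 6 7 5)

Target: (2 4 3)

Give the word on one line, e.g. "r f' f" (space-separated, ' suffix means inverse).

r' r'

  after r': (1 7)(2 3 4)(5 6)
  after r': (2 4 3)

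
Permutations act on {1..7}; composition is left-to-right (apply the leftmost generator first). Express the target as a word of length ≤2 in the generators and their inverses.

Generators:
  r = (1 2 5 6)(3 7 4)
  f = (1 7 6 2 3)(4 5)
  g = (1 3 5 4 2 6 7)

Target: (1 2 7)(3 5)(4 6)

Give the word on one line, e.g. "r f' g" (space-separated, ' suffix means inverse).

  after r': (1 6 5 2)(3 4 7)
  after f: (1 2 7)(3 5)(4 6)

r' f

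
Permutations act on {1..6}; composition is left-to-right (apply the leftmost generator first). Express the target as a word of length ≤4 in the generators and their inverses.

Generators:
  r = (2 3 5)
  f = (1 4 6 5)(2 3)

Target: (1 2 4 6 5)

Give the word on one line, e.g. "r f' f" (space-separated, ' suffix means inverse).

  after f': (1 5 6 4)(2 3)
  after r: (1 2 5 6 4)
  after f': (1 3 2 6)(4 5)
  after f': (1 2 4 6 5)

f' r f' f'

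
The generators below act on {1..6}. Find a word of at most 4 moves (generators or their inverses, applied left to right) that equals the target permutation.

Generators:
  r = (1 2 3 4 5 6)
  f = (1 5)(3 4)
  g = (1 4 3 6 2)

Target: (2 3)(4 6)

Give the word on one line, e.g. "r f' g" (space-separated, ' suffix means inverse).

r f r'

  after r: (1 2 3 4 5 6)
  after f: (1 2 4)(5 6)
  after r': (2 3)(4 6)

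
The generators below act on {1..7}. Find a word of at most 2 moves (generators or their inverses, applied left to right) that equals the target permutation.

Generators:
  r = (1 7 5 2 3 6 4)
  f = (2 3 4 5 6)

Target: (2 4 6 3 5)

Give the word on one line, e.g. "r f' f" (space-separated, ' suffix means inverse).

  after f: (2 3 4 5 6)
  after f: (2 4 6 3 5)

f f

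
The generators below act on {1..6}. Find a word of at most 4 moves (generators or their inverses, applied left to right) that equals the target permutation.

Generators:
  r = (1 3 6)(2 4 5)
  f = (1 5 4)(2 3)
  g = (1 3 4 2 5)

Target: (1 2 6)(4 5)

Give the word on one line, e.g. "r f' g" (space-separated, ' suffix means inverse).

  after g: (1 3 4 2 5)
  after f': (1 2)(3 5 4)
  after r': (1 5 2 6 3 4)
  after g': (1 2 6)(4 5)

g f' r' g'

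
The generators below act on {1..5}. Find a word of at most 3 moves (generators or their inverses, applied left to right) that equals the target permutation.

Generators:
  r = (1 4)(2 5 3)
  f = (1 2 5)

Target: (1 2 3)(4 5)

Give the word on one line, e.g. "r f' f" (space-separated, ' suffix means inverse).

f r f'

  after f: (1 2 5)
  after r: (1 5 4)(2 3)
  after f': (1 2 3)(4 5)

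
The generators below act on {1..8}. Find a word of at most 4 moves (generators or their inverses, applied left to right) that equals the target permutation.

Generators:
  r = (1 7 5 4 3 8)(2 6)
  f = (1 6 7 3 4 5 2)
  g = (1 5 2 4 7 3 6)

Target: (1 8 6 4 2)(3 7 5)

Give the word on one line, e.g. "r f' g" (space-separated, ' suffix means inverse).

r' g

  after r': (1 8 3 4 5 7)(2 6)
  after g: (1 8 6 4 2)(3 7 5)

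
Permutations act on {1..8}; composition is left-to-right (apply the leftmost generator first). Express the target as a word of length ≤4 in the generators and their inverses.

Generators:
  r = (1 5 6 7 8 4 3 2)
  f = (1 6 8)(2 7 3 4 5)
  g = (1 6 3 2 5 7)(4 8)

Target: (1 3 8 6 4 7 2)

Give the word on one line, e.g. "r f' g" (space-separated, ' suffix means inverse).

f g

  after f: (1 6 8)(2 7 3 4 5)
  after g: (1 3 8 6 4 7 2)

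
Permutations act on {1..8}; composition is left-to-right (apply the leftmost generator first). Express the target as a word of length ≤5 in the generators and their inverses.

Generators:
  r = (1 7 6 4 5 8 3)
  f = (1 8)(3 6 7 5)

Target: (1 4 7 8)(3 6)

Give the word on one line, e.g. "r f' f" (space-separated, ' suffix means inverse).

  after r: (1 7 6 4 5 8 3)
  after f': (1 6 4 7 3 8 5)
  after r: (1 4 6 5 7)
  after f: (1 4 7 8)(3 6)

r f' r f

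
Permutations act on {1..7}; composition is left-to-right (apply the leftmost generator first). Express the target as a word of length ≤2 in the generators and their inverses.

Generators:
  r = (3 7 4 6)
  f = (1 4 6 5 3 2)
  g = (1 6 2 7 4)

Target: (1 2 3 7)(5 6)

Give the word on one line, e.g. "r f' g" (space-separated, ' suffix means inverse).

r f'

  after r: (3 7 4 6)
  after f': (1 2 3 7)(5 6)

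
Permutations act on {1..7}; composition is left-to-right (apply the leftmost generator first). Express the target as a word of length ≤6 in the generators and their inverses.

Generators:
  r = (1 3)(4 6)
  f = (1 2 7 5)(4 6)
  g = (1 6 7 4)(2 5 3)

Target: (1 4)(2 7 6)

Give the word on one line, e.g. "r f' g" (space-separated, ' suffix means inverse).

g r f' r

  after g: (1 6 7 4)(2 5 3)
  after r: (1 4 3 2 5)(6 7)
  after f': (1 6 2 7 4 3)
  after r: (1 4)(2 7 6)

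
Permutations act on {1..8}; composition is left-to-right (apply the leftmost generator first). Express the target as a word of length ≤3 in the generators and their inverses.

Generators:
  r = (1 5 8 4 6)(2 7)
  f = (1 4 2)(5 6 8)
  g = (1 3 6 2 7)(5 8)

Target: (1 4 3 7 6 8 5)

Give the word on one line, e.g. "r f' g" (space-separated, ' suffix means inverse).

f g' g'

  after f: (1 4 2)(5 6 8)
  after g': (1 4 6 5 3)(2 7)
  after g': (1 4 3 7 6 8 5)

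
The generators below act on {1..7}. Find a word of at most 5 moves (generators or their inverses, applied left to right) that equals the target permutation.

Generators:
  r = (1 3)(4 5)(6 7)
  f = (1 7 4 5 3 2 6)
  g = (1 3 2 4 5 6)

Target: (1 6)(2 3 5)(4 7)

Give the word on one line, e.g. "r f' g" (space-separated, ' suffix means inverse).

f g r

  after f: (1 7 4 5 3 2 6)
  after g: (1 7 5 2)(3 4 6)
  after r: (1 6)(2 3 5)(4 7)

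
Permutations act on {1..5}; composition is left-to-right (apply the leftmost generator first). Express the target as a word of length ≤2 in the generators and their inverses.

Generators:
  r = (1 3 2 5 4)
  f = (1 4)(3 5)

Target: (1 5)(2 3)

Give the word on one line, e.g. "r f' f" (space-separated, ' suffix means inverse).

  after f': (1 4)(3 5)
  after r': (1 5)(2 3)

f' r'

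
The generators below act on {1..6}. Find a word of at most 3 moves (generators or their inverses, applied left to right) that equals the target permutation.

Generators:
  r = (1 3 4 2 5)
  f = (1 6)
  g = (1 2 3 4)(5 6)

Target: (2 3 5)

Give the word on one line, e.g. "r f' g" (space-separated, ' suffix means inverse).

g g r'

  after g: (1 2 3 4)(5 6)
  after g: (1 3)(2 4)
  after r': (2 3 5)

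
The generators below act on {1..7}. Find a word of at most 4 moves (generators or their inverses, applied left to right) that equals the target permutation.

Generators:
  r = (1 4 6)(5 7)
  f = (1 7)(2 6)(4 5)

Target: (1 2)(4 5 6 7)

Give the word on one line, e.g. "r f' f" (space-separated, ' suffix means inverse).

  after r: (1 4 6)(5 7)
  after r: (1 6 4)
  after f: (1 2 6 5 4 7)
  after r: (1 2)(4 5 6 7)

r r f r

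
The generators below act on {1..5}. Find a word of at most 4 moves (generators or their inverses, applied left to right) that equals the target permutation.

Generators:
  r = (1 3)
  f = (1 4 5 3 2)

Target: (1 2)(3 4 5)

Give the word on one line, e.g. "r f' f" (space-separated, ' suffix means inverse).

r' f

  after r': (1 3)
  after f: (1 2)(3 4 5)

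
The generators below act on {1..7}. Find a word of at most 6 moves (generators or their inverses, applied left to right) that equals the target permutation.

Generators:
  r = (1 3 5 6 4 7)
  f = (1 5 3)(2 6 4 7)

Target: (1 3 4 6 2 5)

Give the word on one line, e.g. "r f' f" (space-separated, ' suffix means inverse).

f r' f f f

  after f: (1 5 3)(2 6 4 7)
  after r': (1 3 7 2 5)
  after f: (2 3)(4 7 6)
  after f: (1 5 3 6 7 4 2)
  after f: (1 3 4 6 2 5)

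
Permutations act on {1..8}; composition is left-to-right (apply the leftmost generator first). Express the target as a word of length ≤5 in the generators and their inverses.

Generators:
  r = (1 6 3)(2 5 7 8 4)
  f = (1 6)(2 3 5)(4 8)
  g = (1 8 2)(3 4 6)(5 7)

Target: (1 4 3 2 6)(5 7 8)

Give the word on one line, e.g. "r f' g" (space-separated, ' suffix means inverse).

  after g': (1 2 8)(3 6 4)(5 7)
  after g': (1 8 2)(3 4 6)
  after r: (1 4 3 2 6)(5 7 8)

g' g' r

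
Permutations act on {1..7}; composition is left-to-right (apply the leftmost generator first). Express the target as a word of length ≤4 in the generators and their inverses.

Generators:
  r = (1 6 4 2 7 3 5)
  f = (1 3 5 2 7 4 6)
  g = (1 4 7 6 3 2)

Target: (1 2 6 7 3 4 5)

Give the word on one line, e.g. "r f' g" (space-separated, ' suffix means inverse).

  after f': (1 6 4 7 2 5 3)
  after r: (1 4 3 6 2)
  after r: (1 2 6 7 3 4 5)

f' r r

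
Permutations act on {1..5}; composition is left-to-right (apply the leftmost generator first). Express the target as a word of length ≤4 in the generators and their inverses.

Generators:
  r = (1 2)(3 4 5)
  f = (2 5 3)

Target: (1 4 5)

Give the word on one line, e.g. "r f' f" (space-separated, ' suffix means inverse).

r f' f' r'

  after r: (1 2)(3 4 5)
  after f': (1 3 4 2)
  after f': (1 5 2)(3 4)
  after r': (1 4 5)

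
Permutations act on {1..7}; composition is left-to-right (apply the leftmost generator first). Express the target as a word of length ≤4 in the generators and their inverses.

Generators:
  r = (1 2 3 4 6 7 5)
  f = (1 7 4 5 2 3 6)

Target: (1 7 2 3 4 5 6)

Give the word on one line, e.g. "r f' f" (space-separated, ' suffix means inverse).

r' f' f'

  after r': (1 5 7 6 4 3 2)
  after f': (1 4 2 6 7 3 5)
  after f': (1 7 2 3 4 5 6)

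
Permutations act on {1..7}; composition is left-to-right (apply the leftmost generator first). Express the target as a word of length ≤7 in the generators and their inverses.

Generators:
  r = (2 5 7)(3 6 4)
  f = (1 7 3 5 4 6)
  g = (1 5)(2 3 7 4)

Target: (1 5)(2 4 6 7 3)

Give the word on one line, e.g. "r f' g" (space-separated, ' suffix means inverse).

  after r: (2 5 7)(3 6 4)
  after g': (1 5 3 6 7 4 2)
  after f: (1 4 2 7 6 3)
  after g': (1 7 6 2 3 5)
  after r': (1 5)(2 4 6 7 3)

r g' f g' r'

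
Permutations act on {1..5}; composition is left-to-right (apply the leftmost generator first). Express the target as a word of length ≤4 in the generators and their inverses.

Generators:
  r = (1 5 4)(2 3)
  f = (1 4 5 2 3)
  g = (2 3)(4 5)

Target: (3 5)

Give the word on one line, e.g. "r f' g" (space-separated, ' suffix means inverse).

  after f: (1 4 5 2 3)
  after r: (3 5)

f r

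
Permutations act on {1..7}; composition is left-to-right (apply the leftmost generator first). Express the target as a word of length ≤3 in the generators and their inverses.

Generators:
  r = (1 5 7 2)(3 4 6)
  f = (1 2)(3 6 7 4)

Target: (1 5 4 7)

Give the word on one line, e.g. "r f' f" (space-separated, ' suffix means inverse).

  after r: (1 5 7 2)(3 4 6)
  after f: (1 5 4 7)

r f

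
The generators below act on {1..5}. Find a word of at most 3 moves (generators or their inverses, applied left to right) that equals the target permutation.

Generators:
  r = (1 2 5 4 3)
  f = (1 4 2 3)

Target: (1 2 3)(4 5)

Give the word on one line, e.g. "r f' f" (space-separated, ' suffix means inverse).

  after r': (1 3 4 5 2)
  after f': (1 2 3)(4 5)

r' f'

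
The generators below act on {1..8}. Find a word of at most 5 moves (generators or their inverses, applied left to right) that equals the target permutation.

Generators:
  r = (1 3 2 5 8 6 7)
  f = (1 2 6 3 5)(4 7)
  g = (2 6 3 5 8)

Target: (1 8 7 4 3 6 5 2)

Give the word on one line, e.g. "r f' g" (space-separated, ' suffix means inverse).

  after f: (1 2 6 3 5)(4 7)
  after r: (1 5 3 8 6 2 7 4)
  after r: (1 8 7 4 3 6 5 2)

f r r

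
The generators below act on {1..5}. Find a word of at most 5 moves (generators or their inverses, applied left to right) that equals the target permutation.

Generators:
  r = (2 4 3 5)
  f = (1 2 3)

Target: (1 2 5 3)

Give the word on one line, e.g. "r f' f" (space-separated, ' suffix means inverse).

r' f' r' f' r'

  after r': (2 5 3 4)
  after f': (1 3 4)(2 5)
  after r': (1 4)(2 3)
  after f': (1 4 3)
  after r': (1 2 5 3)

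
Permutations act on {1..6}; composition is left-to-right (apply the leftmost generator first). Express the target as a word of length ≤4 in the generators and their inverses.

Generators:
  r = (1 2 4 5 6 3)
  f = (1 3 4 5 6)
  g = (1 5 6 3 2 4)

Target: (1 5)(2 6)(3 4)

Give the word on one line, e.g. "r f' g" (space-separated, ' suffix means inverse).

  after r: (1 2 4 5 6 3)
  after r: (1 4 6)(2 5 3)
  after r: (1 5)(2 6)(3 4)

r r r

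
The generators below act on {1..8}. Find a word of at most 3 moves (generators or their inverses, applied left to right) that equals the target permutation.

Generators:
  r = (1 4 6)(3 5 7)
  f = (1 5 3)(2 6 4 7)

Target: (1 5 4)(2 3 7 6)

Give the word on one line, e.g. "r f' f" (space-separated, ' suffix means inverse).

  after f': (1 3 5)(2 7 4 6)
  after r: (1 5 4)(2 3 7 6)

f' r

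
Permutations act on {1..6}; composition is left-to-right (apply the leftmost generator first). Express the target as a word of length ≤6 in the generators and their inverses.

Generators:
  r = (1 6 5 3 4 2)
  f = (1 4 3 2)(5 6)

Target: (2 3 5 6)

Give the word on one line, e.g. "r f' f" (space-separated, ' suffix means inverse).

  after f': (1 2 3 4)(5 6)
  after r': (1 4 2 5)
  after r': (1 3 5 2 6)
  after f: (1 2 5)(3 6 4)
  after r: (2 3 5 6)

f' r' r' f r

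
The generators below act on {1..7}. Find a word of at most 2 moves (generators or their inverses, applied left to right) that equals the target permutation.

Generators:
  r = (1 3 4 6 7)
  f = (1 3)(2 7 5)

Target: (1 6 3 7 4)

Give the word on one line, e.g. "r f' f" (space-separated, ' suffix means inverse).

r' r'

  after r': (1 7 6 4 3)
  after r': (1 6 3 7 4)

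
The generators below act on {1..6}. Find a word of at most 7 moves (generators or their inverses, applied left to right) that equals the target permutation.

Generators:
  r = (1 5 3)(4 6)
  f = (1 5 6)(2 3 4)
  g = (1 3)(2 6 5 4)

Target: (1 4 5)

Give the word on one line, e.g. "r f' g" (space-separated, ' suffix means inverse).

f' r' g r f'

  after f': (1 6 5)(2 4 3)
  after r': (1 4 5 3 2 6)
  after g: (1 2 5)(3 6)
  after r: (1 2 3 4 6)
  after f': (1 4 5)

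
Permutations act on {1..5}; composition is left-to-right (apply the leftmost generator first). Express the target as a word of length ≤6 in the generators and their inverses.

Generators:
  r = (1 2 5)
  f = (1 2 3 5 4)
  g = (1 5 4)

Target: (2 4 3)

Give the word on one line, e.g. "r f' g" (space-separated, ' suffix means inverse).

g' r f g' f

  after g': (1 4 5)
  after r: (1 4)(2 5)
  after f: (2 4)(3 5)
  after g': (1 4 2 5 3)
  after f: (2 4 3)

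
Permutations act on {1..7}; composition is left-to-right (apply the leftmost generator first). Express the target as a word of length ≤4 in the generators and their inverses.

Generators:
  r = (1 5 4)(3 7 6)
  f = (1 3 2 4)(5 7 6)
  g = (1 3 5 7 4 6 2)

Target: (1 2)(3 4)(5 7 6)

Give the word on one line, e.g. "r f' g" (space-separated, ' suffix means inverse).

f' f'

  after f': (1 4 2 3)(5 6 7)
  after f': (1 2)(3 4)(5 7 6)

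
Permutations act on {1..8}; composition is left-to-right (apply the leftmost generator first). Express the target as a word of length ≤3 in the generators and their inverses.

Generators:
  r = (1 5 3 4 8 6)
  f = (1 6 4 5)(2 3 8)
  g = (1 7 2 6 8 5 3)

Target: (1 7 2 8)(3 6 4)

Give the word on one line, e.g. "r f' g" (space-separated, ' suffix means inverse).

g r'

  after g: (1 7 2 6 8 5 3)
  after r': (1 7 2 8)(3 6 4)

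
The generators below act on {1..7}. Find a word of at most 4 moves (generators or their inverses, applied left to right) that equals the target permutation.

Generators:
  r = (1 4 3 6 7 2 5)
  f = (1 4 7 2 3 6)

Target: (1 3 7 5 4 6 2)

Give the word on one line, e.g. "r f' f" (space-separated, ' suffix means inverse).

  after r: (1 4 3 6 7 2 5)
  after r: (1 3 7 5 4 6 2)

r r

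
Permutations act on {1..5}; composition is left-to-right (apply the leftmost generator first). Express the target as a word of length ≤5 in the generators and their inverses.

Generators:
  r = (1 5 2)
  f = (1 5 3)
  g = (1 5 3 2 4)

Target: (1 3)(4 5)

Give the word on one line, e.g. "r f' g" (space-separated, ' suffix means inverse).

  after f: (1 5 3)
  after r': (2 5 3)
  after g': (1 4 2)
  after g': (1 2 4 3 5)
  after g': (1 3)(4 5)

f r' g' g' g'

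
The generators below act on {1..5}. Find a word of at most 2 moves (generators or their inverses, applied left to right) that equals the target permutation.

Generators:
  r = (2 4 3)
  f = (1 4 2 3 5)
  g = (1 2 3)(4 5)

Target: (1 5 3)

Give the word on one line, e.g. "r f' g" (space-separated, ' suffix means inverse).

  after r': (2 3 4)
  after f': (1 5 3)

r' f'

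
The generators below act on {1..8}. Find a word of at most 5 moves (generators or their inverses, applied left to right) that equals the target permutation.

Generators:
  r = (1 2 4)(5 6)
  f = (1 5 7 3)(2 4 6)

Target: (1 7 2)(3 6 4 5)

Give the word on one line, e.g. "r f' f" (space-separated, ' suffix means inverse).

f' f' r

  after f': (1 3 7 5)(2 6 4)
  after f': (1 7)(2 4 6)(3 5)
  after r: (1 7 2)(3 6 4 5)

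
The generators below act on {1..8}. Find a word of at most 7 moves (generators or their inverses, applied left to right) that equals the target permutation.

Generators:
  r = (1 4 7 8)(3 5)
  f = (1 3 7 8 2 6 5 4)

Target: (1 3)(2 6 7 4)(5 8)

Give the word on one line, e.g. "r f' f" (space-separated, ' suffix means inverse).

  after f': (1 4 5 6 2 8 7 3)
  after r': (2 7 5 6)(3 8 4)
  after r': (1 8)(2 4 5 6)(3 7)
  after f': (1 7)(2 5)(4 6 8)
  after f': (1 3)(2 6 7 4)(5 8)

f' r' r' f' f'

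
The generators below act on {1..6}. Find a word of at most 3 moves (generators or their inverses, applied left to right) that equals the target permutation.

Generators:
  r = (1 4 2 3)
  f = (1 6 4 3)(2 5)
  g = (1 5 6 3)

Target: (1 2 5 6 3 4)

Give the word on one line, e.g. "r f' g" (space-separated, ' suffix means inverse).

r' r' g

  after r': (1 3 2 4)
  after r': (1 2)(3 4)
  after g: (1 2 5 6 3 4)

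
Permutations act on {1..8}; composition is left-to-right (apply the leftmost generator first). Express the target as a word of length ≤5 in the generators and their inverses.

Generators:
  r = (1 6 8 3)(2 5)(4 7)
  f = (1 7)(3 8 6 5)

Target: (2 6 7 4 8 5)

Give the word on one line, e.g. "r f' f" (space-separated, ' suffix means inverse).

r' f r' r'

  after r': (1 3 8 6)(2 5)(4 7)
  after f: (1 8 5 2 3 6 7 4)
  after r': (1 6 4 3)(2 8)
  after r': (2 6 7 4 8 5)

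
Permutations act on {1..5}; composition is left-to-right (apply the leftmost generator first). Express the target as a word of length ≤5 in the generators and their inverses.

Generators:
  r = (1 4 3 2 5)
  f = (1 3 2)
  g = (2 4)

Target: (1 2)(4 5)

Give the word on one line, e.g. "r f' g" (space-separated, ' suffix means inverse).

g f' g' r r

  after g: (2 4)
  after f': (1 2 4 3)
  after g': (1 4 3)
  after r: (1 3 4 2 5)
  after r: (1 2)(4 5)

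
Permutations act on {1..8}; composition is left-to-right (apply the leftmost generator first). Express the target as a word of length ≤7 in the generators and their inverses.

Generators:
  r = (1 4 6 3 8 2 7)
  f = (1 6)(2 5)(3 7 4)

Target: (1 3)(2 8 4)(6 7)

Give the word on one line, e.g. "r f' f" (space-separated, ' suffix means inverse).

  after f: (1 6)(2 5)(3 7 4)
  after f: (3 4 7)
  after r': (1 7 6 4 2 8 3)
  after f: (1 4 5 2 8 7)(3 6)
  after f: (1 3)(2 8 4)(6 7)

f f r' f f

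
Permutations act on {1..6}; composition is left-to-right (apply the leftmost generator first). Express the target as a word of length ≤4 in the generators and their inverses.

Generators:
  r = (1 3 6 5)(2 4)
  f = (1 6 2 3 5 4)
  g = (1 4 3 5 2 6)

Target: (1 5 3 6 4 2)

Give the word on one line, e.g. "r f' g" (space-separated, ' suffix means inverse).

f' g' g' r

  after f': (1 4 5 3 2 6)
  after g': (3 5 4)
  after g': (1 6 2 5)
  after r: (1 5 3 6 4 2)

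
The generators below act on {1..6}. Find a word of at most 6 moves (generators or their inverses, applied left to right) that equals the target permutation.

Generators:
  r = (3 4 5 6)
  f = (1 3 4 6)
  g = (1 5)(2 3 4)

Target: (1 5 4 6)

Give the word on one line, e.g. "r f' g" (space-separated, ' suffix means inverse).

g' f' g g f'

  after g': (1 5)(2 4 3)
  after f': (1 5 6 4)(2 3)
  after g: (2 4 5 6)
  after g: (1 5 6 3 4)
  after f': (1 5 4 6)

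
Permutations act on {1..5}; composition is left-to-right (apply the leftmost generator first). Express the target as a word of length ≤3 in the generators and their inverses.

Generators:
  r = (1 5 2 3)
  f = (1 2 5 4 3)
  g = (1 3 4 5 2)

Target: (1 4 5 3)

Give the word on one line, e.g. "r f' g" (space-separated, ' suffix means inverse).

r' g

  after r': (1 3 2 5)
  after g: (1 4 5 3)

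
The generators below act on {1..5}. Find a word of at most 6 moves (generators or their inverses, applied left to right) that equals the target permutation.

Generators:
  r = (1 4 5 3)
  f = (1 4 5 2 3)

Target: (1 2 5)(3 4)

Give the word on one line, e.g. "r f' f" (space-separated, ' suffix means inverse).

  after f': (1 3 2 5 4)
  after r: (2 3)
  after f: (1 4 5 2)
  after f: (1 5 3)(2 4)
  after f: (1 2 5)(3 4)

f' r f f f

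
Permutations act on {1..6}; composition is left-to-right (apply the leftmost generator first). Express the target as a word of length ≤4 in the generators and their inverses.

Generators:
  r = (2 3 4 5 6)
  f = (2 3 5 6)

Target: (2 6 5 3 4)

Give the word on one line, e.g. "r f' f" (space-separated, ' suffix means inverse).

r f f

  after r: (2 3 4 5 6)
  after f: (2 5)(3 4 6)
  after f: (2 6 5 3 4)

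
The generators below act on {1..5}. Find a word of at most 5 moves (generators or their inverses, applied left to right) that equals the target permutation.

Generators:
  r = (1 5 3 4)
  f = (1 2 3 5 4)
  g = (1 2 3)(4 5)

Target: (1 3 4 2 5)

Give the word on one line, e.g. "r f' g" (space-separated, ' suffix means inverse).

  after f: (1 2 3 5 4)
  after g: (1 3 4 2)
  after f': (1 2 4)(3 5)
  after g: (1 3 4 2 5)

f g f' g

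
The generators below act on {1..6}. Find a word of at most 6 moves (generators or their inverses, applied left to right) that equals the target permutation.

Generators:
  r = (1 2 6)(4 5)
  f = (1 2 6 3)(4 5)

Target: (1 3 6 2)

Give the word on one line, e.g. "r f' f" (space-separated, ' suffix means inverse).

r' r' r' f'

  after r': (1 6 2)(4 5)
  after r': (1 2 6)
  after r': (4 5)
  after f': (1 3 6 2)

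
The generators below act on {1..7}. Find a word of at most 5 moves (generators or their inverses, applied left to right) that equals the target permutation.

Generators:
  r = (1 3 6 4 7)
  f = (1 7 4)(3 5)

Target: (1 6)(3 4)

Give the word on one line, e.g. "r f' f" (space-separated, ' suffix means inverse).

  after r': (1 7 4 6 3)
  after f': (3 4 6 5)
  after f': (1 4 6 3 7)
  after r': (1 6)(3 4)

r' f' f' r'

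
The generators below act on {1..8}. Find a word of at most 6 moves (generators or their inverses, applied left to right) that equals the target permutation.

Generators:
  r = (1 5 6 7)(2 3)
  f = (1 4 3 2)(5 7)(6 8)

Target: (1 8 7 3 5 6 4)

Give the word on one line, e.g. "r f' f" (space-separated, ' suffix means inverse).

  after r: (1 5 6 7)(2 3)
  after f: (1 7 4 3)(5 8 6)
  after r': (1 6)(2 3 7 4)(5 8)
  after f: (1 8 7 3 5 6 4)

r f r' f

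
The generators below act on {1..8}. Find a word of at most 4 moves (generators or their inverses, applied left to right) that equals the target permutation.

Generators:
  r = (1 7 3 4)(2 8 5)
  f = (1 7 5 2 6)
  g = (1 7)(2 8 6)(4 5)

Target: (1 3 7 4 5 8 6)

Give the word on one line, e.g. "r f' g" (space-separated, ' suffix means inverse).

r r f

  after r: (1 7 3 4)(2 8 5)
  after r: (1 3)(2 5 8)(4 7)
  after f: (1 3 7 4 5 8 6)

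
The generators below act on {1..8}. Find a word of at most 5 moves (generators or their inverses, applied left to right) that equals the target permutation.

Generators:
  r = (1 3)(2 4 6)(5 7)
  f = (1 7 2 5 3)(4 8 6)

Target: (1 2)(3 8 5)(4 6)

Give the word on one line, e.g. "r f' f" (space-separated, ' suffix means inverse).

f' f' r f

  after f': (1 3 5 2 7)(4 6 8)
  after f': (1 5 7 3 2)(4 8 6)
  after r: (1 7)(2 3 4 8)
  after f: (1 2)(3 8 5)(4 6)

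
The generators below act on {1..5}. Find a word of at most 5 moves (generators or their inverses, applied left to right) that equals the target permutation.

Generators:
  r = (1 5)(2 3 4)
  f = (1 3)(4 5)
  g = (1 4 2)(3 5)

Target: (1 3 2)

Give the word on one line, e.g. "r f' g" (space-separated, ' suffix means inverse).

g' r' g r

  after g': (1 2 4)(3 5)
  after r': (1 4 5 2 3)
  after g: (1 2 5)(3 4)
  after r: (1 3 2)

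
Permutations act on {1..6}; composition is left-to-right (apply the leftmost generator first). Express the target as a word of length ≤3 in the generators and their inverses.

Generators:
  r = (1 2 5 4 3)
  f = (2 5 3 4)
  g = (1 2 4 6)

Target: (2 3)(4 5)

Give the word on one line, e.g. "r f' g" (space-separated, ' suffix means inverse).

f' f'

  after f': (2 4 3 5)
  after f': (2 3)(4 5)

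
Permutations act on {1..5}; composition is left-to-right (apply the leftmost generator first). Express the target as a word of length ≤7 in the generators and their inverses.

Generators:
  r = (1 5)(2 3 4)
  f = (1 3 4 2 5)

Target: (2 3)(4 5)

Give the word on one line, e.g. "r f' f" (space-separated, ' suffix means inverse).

f r r f f

  after f: (1 3 4 2 5)
  after r: (1 4 3 2)
  after r: (1 2 5)
  after f: (1 5 3 4 2)
  after f: (2 3)(4 5)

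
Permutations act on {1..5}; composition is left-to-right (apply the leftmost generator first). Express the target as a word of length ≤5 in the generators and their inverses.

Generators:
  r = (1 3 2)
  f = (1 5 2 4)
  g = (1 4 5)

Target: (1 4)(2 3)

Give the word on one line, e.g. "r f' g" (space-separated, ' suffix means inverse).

g' r' f' f'

  after g': (1 5 4)
  after r': (1 5 4 2 3)
  after f': (2 3 4 5)
  after f': (1 4)(2 3)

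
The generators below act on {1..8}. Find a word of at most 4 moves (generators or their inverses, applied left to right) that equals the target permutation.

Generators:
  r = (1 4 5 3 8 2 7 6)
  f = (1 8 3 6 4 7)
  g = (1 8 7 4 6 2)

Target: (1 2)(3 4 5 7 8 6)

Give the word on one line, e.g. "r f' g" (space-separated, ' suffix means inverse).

  after f': (1 7 4 6 3 8)
  after f': (1 4 3)(6 8 7)
  after r': (2 8)(3 6)(4 5)
  after g': (1 2)(3 4 5 7 8 6)

f' f' r' g'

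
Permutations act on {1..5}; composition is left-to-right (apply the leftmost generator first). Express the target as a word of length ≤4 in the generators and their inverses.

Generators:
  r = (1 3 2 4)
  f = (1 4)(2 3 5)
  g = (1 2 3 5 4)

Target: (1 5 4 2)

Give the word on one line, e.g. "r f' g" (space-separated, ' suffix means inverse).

  after r: (1 3 2 4)
  after g: (1 5 4 2)

r g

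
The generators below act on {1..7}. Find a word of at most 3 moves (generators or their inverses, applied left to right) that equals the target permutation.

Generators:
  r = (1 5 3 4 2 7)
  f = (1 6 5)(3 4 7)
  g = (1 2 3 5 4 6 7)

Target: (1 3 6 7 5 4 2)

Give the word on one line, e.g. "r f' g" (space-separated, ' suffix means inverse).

f' g'

  after f': (1 5 6)(3 7 4)
  after g': (1 3 6 7 5 4 2)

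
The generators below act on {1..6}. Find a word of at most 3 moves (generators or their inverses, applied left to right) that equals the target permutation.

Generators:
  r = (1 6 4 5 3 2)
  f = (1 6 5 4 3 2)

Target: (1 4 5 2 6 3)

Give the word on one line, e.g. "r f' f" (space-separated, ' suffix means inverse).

f' r' f'

  after f': (1 2 3 4 5 6)
  after r': (1 3 6 2 5)
  after f': (1 4 5 2 6 3)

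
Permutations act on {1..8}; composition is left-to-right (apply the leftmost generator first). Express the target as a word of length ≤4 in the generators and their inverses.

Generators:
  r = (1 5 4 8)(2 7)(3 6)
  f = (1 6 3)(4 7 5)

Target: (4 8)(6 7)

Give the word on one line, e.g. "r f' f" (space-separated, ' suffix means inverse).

f' r r f

  after f': (1 3 6)(4 5 7)
  after r: (1 6 5 2 7 8)
  after r: (1 3 6 4 8 5 7)
  after f: (4 8)(6 7)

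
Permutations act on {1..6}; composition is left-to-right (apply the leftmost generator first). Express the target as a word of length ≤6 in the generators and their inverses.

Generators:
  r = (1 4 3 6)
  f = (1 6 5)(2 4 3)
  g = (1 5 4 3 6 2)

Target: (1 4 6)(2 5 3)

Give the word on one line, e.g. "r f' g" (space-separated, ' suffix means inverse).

r g' r g

  after r: (1 4 3 6)
  after g': (1 5)(2 6)
  after r: (1 5 4 3 6 2)
  after g: (1 4 6)(2 5 3)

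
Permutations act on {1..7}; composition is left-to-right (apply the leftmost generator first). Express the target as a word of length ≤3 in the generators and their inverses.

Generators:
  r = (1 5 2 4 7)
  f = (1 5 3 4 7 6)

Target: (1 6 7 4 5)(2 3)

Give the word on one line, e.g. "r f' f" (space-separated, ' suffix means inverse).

r' f r'

  after r': (1 7 4 2 5)
  after f: (1 6)(2 3 4)
  after r': (1 6 7 4 5)(2 3)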